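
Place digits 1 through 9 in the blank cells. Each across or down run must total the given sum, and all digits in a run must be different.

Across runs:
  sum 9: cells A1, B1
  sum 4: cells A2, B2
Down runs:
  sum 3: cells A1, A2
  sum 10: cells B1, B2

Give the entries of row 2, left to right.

4 in 2 cells must be {1,3}; 3 in 2 cells must be {1,2}.
The 4 across and the 3 down share only 1, so A2 = 1.
B2 = 4 − 1 = 3 completes the 4 across.
A1 = 3 − 1 = 2 completes the 3 down.
B1 = 9 − 2 = 7 completes the 9 across.

1, 3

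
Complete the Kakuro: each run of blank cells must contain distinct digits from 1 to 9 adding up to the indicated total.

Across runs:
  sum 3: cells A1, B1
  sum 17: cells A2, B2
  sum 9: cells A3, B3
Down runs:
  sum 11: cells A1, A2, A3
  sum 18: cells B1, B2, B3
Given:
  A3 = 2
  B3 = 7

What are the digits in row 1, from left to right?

1 2

3 in 2 cells must be {1,2}; 17 in 2 cells must be {8,9}.
A1 = 1: the only remaining digit allowed by both the 3 across and the 11 down.
B1 = 3 − 1 = 2 completes the 3 across.
A2 = 11 − 3 = 8 completes the 11 down.
B2 = 17 − 8 = 9 completes the 17 across.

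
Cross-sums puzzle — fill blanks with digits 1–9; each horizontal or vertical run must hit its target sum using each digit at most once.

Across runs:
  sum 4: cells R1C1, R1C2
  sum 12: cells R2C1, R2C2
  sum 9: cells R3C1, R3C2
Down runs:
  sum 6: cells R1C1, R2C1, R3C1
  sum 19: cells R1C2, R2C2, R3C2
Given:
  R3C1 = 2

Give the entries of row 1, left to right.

1, 3

4 in 2 cells must be {1,3}; 6 in 3 cells must be {1,2,3}.
Only 3 fits R1C2 under both its across sum 4 and down sum 19.
Given what's placed, R2C1 must be 3 to fit the 12 across and 6 down.
R2C2 = 12 − 3 = 9 completes the 12 across.
R3C2 = 9 − 2 = 7 completes the 9 across.
R1C1 = 4 − 3 = 1 completes the 4 across.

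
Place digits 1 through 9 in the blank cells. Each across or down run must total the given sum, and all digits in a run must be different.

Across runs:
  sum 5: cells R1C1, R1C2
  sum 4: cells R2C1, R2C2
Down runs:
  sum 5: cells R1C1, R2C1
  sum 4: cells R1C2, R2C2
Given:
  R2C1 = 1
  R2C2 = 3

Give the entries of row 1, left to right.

4 1

4 in 2 cells must be {1,3}.
R1C1 = 5 − 1 = 4 completes the 5 down.
R1C2 = 5 − 4 = 1 completes the 5 across.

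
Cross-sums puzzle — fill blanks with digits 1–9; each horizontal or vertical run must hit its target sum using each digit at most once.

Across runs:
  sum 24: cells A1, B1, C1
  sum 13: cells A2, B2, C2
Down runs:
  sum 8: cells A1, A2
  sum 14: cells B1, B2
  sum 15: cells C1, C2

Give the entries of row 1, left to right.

24 in 3 cells must be {7,8,9}.
The 24 across and the 8 down share only 7, so A1 = 7.
A2 = 8 − 7 = 1 completes the 8 down.
Nothing is forced directly, so branch on B1, whose candidates are 8 or 9. If B1 = 8: that forces C1 = 9, after which B2 would have to be in {3,4,5,7,8,9} for the 13 across but in {6} for the 14 down — contradiction. So B1 = 9.
C1 = 24 − 16 = 8 completes the 24 across.
B2 = 14 − 9 = 5 completes the 14 down.
C2 = 13 − 6 = 7 completes the 13 across.

7 9 8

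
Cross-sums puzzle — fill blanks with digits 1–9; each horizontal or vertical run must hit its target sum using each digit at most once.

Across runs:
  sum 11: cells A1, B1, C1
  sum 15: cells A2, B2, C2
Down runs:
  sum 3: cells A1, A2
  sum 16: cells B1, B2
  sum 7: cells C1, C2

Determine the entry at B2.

3 in 2 cells must be {1,2}; 16 in 2 cells must be {7,9}.
The 11 across and the 16 down share only 7, so B1 = 7.
B2 = 16 − 7 = 9 completes the 16 down.
Given what's placed, A1 must be 1 to fit the 11 across and 3 down.
C1 = 11 − 8 = 3 completes the 11 across.
A2 = 3 − 1 = 2 completes the 3 down.
C2 = 15 − 11 = 4 completes the 15 across.

9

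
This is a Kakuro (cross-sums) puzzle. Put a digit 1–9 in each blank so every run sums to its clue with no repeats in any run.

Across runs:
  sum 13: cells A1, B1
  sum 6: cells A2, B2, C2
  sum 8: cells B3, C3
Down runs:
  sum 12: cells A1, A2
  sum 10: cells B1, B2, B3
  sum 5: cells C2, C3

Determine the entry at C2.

2

6 in 3 cells must be {1,2,3}.
The 6 across and the 12 down share only 3, so A2 = 3.
A1 = 12 − 3 = 9 completes the 12 down.
B1 = 13 − 9 = 4 completes the 13 across.
B2 = 1: the only remaining digit allowed by both the 6 across and the 10 down.
C2 = 6 − 4 = 2 completes the 6 across.
B3 = 10 − 5 = 5 completes the 10 down.
C3 = 8 − 5 = 3 completes the 8 across.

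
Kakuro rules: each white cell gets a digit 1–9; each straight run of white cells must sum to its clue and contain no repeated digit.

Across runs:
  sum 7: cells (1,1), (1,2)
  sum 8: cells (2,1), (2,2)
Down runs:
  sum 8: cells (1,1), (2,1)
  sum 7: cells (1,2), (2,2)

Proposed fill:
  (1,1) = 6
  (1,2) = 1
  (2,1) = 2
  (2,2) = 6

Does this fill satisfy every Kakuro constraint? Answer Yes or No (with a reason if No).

Across: 6+1=7; 2+6=8. Down: 6+2=8; 1+6=7. No digit repeats within any run.

Yes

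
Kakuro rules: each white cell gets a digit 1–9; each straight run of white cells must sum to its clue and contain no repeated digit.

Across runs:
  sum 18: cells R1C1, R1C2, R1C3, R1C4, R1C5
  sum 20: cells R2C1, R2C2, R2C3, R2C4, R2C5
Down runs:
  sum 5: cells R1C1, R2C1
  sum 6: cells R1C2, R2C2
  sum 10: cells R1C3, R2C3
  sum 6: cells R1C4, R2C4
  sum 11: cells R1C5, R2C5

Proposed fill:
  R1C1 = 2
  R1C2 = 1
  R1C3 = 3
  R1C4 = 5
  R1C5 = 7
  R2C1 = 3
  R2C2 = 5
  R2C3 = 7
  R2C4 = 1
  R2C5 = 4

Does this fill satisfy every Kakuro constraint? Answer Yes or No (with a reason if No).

Across: 2+1+3+5+7=18; 3+5+7+1+4=20. Down: 2+3=5; 1+5=6; 3+7=10; 5+1=6; 7+4=11. No digit repeats within any run.

Yes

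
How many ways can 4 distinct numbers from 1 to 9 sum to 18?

4 distinct digits from 1–9 sum between 10 and 30.

11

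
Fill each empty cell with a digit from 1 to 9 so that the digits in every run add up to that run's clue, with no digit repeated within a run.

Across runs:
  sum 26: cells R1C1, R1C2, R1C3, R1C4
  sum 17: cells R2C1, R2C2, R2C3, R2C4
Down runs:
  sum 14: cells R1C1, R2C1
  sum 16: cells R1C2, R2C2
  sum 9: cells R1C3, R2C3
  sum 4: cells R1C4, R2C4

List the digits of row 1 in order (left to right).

8 9 6 3

16 in 2 cells must be {7,9}; 4 in 2 cells must be {1,3}.
Only 3 fits R1C4 under both its across sum 26 and down sum 4.
R2C4 = 4 − 3 = 1 completes the 4 down.
Given what's placed, R1C2 must be 9 to fit the 26 across and 16 down.
R2C2 = 16 − 9 = 7 completes the 16 down.
No cell is forced outright now. R2C1 can only be 5 or 6 (the digits allowed by both its 17 across and its 14 down). If R2C1 = 5: then R1C1 would have to be in {6,8} for the 26 across but in {9} for the 14 down — contradiction. So R2C1 = 6.
R1C1 = 14 − 6 = 8 completes the 14 down.
R1C3 = 26 − 20 = 6 completes the 26 across.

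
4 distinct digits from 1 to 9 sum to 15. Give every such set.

4 distinct digits from 1–9 sum between 10 and 30.

{1,2,3,9}; {1,2,4,8}; {1,2,5,7}; {1,3,4,7}; {1,3,5,6}; {2,3,4,6}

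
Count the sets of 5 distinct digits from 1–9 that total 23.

5 distinct digits from 1–9 sum between 15 and 35.

11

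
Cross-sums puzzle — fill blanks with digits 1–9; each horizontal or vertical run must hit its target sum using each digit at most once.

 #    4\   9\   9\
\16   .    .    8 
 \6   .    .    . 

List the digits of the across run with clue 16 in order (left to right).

6 in 3 cells must be {1,2,3}; 4 in 2 cells must be {1,3}.
R2C3 = 9 − 8 = 1 completes the 9 down.
Given what's placed, R2C1 must be 3 to fit the 6 across and 4 down.
R2C2 = 6 − 4 = 2 completes the 6 across.
R1C1 = 4 − 3 = 1 completes the 4 down.
R1C2 = 16 − 9 = 7 completes the 16 across.

1 7 8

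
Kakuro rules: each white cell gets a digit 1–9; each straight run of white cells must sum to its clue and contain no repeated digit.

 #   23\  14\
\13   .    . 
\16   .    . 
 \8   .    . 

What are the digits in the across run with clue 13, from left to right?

8 5

16 in 2 cells must be {7,9}; 23 in 3 cells must be {6,8,9}.
The 16 across and the 23 down share only 9, so R2C1 = 9.
R2C2 = 16 − 9 = 7 completes the 16 across.
Given what's placed, R3C1 must be 6 to fit the 8 across and 23 down.
R3C2 = 8 − 6 = 2 completes the 8 across.
R1C1 = 23 − 15 = 8 completes the 23 down.
R1C2 = 13 − 8 = 5 completes the 13 across.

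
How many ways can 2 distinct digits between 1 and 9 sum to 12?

3

2 distinct digits from 1–9 sum between 3 and 17.
Enumerating: {3,9}, {4,8}, {5,7}.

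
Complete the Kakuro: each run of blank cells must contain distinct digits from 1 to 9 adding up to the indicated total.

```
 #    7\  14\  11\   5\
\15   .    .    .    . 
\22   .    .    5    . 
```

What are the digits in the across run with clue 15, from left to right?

R1C3 = 11 − 5 = 6 completes the 11 down.
R1C2 = 5: the only remaining digit allowed by both the 15 across and the 14 down.
R2C2 = 14 − 5 = 9 completes the 14 down.
No cell is forced outright now. R2C4 can only be 1 or 2 (the digits allowed by both its 22 across and its 5 down). If R2C4 = 1: then R1C4 would have to be in {1,3} for the 15 across but in {4} for the 5 down — contradiction. So R2C4 = 2.
R1C4 = 5 − 2 = 3 completes the 5 down.
R2C1 = 22 − 16 = 6 completes the 22 across.
R1C1 = 15 − 14 = 1 completes the 15 across.

1 5 6 3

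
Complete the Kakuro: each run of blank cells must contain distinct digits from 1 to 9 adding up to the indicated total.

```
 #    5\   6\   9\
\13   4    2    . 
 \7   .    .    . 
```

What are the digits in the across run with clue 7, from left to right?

1 4 2

7 in 3 cells must be {1,2,4}.
R1C3 = 13 − 6 = 7 completes the 13 across.
R2C1 = 5 − 4 = 1 completes the 5 down.
R2C2 = 6 − 2 = 4 completes the 6 down.
R2C3 = 7 − 5 = 2 completes the 7 across.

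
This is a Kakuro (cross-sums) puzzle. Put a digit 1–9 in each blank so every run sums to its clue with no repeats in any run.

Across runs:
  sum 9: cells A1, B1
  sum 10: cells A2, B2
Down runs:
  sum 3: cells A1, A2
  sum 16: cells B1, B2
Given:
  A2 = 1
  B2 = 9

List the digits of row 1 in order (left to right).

2, 7

3 in 2 cells must be {1,2}; 16 in 2 cells must be {7,9}.
A1 = 3 − 1 = 2 completes the 3 down.
B1 = 9 − 2 = 7 completes the 9 across.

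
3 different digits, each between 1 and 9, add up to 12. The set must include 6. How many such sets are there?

2

3 distinct digits from 1–9 sum between 6 and 24.
Keeping only sets containing 6.
Enumerating: {1,5,6}, {2,4,6}.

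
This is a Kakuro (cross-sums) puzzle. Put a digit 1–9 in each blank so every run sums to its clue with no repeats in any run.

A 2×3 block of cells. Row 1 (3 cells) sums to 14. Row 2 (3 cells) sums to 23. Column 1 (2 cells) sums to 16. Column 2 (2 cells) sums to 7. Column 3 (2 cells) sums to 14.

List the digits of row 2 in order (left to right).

23 in 3 cells must be {6,8,9}; 16 in 2 cells must be {7,9}.
The 23 across and the 16 down share only 9, so (2,1) = 9.
Given what's placed, (2,2) must be 6 to fit the 23 across and 7 down.
(2,3) = 23 − 15 = 8 completes the 23 across.
(1,1) = 16 − 9 = 7 completes the 16 down.
(1,2) = 7 − 6 = 1 completes the 7 down.
(1,3) = 14 − 8 = 6 completes the 14 across.

9 6 8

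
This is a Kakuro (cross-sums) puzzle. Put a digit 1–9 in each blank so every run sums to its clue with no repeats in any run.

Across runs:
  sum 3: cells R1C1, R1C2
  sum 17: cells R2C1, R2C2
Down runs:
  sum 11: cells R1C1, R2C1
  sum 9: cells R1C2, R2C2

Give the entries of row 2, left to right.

9, 8

3 in 2 cells must be {1,2}; 17 in 2 cells must be {8,9}.
The 3 across and the 11 down share only 2, so R1C1 = 2.
R1C2 = 3 − 2 = 1 completes the 3 across.
R2C1 = 11 − 2 = 9 completes the 11 down.
R2C2 = 17 − 9 = 8 completes the 17 across.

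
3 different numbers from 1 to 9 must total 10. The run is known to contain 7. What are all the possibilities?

{1,2,7}

3 distinct digits from 1–9 sum between 6 and 24.
Keeping only sets containing 7.
Only one set works: {1,2,7}.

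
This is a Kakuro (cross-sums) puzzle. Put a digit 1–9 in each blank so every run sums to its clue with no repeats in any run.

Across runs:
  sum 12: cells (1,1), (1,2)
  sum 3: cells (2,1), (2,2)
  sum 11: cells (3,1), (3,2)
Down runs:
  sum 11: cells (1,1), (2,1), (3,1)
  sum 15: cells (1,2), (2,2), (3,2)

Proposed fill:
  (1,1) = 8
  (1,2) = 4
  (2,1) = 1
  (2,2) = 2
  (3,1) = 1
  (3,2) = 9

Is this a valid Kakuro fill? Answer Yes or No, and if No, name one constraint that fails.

No — the across run (3,1)–(3,2) sums to 10, not 11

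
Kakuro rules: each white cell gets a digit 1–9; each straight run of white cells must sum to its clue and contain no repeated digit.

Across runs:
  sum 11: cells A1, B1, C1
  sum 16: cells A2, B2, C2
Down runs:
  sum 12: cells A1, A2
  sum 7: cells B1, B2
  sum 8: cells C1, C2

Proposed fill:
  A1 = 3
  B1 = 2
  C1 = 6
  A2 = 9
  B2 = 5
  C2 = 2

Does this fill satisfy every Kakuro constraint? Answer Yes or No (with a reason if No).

Across: 3+2+6=11; 9+5+2=16. Down: 3+9=12; 2+5=7; 6+2=8. No digit repeats within any run.

Yes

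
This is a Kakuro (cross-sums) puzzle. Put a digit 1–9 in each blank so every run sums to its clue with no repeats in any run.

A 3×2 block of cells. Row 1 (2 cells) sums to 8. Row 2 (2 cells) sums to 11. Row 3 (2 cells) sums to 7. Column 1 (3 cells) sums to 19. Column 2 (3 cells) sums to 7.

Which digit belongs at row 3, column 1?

7 in 3 cells must be {1,2,4}.
Nothing is forced directly, so branch on (2,2), whose candidates are 2 or 4. If (2,2) = 4: that forces (2,1) = 7, (1,1) = 3, after which (1,2) would have to be in {5} for the 8 across but in {1,2} for the 7 down — contradiction. So (2,2) = 2.
Given what's placed, (1,2) must be 1 to fit the 8 across and 7 down.
(2,1) = 11 − 2 = 9 completes the 11 across.
(3,2) = 7 − 3 = 4 completes the 7 down.
(1,1) = 8 − 1 = 7 completes the 8 across.
(3,1) = 7 − 4 = 3 completes the 7 across.

3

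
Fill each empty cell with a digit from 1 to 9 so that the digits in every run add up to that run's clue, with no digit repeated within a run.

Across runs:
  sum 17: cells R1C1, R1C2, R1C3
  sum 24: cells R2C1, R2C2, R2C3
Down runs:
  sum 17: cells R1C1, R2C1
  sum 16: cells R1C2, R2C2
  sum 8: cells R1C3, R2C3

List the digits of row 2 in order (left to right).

8 9 7

24 in 3 cells must be {7,8,9}; 17 in 2 cells must be {8,9}; 16 in 2 cells must be {7,9}.
The 24 across and the 8 down share only 7, so R2C3 = 7.
R1C3 = 8 − 7 = 1 completes the 8 down.
Given what's placed, R2C2 must be 9 to fit the 24 across and 16 down.
R1C1 = 9: the only remaining digit allowed by both the 17 across and the 17 down.
R1C2 = 17 − 10 = 7 completes the 17 across.
R2C1 = 24 − 16 = 8 completes the 24 across.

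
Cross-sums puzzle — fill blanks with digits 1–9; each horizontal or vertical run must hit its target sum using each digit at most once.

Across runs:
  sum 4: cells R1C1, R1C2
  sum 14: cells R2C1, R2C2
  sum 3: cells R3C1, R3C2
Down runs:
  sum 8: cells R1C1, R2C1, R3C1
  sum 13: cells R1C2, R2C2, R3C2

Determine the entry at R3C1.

2

4 in 2 cells must be {1,3}; 3 in 2 cells must be {1,2}.
The 14 across and the 8 down share only 5, so R2C1 = 5.
R2C2 = 14 − 5 = 9 completes the 14 across.
Given what's placed, R3C2 must be 1 to fit the 3 across and 13 down.
R1C1 = 1: the only remaining digit allowed by both the 4 across and the 8 down.
R1C2 = 4 − 1 = 3 completes the 4 across.
R3C1 = 3 − 1 = 2 completes the 3 across.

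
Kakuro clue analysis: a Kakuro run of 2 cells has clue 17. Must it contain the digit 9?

Yes

The only way to make 17 from 2 distinct digits is {8,9}, which contains 9.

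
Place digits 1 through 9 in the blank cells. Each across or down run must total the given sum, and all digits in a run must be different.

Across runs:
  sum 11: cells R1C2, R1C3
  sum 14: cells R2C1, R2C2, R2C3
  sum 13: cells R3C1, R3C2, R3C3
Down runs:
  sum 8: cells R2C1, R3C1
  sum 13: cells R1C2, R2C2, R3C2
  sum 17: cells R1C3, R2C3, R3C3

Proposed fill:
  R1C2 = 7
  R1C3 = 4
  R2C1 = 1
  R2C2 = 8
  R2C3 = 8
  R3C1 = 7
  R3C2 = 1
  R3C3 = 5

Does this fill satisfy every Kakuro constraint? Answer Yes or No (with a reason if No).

No — the down run R1C2–R3C2 sums to 16, not 13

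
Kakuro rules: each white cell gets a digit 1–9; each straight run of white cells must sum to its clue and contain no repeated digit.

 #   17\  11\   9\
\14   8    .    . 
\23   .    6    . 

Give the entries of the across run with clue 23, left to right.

23 in 3 cells must be {6,8,9}; 17 in 2 cells must be {8,9}.
R1C2 = 11 − 6 = 5 completes the 11 down.
R1C3 = 14 − 13 = 1 completes the 14 across.
R2C1 = 17 − 8 = 9 completes the 17 down.
R2C3 = 23 − 15 = 8 completes the 23 across.

9, 6, 8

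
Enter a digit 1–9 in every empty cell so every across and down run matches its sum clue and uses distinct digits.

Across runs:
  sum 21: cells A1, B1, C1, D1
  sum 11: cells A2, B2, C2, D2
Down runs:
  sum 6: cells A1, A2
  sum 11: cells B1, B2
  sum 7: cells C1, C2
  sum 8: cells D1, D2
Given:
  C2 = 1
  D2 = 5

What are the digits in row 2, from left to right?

2 3 1 5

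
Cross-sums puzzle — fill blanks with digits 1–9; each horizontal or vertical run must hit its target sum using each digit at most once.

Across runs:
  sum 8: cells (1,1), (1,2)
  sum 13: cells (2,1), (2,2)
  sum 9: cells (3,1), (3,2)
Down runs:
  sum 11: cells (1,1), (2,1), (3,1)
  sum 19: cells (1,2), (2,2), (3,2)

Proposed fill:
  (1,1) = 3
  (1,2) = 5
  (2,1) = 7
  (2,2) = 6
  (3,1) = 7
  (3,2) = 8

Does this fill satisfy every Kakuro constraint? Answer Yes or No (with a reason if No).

No — the down run (1,1)–(3,1) sums to 17, not 11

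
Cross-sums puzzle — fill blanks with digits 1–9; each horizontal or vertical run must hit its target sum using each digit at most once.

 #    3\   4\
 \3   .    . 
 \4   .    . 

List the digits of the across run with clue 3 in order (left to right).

3 in 2 cells must be {1,2}; 4 in 2 cells must be {1,3}.
The 3 across and the 4 down share only 1, so R1C2 = 1.
The 4 across and the 3 down share only 1, so R2C1 = 1.
R2C2 = 4 − 1 = 3 completes the 4 across.
R1C1 = 3 − 1 = 2 completes the 3 across.

2 1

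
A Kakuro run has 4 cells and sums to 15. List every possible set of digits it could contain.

4 distinct digits from 1–9 sum between 10 and 30.

{1,2,3,9}; {1,2,4,8}; {1,2,5,7}; {1,3,4,7}; {1,3,5,6}; {2,3,4,6}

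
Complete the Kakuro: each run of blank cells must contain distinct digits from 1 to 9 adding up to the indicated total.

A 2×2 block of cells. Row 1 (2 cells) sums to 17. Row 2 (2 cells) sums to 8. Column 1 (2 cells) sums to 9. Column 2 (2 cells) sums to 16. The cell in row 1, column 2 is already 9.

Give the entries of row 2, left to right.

1, 7

17 in 2 cells must be {8,9}; 16 in 2 cells must be {7,9}.
(1,1) = 17 − 9 = 8 completes the 17 across.
(2,1) = 9 − 8 = 1 completes the 9 down.
(2,2) = 8 − 1 = 7 completes the 8 across.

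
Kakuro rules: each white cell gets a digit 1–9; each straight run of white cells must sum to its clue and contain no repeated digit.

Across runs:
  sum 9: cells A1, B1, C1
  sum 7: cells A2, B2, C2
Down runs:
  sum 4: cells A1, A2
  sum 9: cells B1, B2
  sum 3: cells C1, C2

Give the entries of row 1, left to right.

3, 5, 1

7 in 3 cells must be {1,2,4}; 4 in 2 cells must be {1,3}; 3 in 2 cells must be {1,2}.
The 7 across and the 4 down share only 1, so A2 = 1.
Given what's placed, C2 must be 2 to fit the 7 across and 3 down.
A1 = 4 − 1 = 3 completes the 4 down.
C1 = 3 − 2 = 1 completes the 3 down.
B2 = 7 − 3 = 4 completes the 7 across.
B1 = 9 − 4 = 5 completes the 9 across.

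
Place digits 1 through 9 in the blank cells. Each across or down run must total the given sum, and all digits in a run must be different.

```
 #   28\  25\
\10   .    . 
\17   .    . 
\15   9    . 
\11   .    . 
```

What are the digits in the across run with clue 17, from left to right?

8 9

17 in 2 cells must be {8,9}.
Given what's placed, R2C1 must be 8 to fit the 17 across and 28 down.
R2C2 = 17 − 8 = 9 completes the 17 across.
R3C2 = 15 − 9 = 6 completes the 15 across.
No cell is forced outright now. R1C1 can only be 4 or 6 or 7 (the digits allowed by both its 10 across and its 28 down). If R1C1 = 4: then R1C2 would have to be in {6} for the 10 across but in {2,3,7,8} for the 25 down — contradiction. If R1C1 = 6: then R1C2 would have to be in {4} for the 10 across but in {2,3,7,8} for the 25 down — contradiction. So R1C1 = 7.
R1C2 = 10 − 7 = 3 completes the 10 across.
R4C1 = 28 − 24 = 4 completes the 28 down.
R4C2 = 11 − 4 = 7 completes the 11 across.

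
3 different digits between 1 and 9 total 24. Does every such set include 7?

Yes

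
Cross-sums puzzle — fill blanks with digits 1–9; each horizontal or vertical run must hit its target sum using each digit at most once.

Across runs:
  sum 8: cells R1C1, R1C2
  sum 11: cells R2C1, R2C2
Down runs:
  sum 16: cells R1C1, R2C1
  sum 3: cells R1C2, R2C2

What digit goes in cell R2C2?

16 in 2 cells must be {7,9}; 3 in 2 cells must be {1,2}.
The 8 across and the 16 down share only 7, so R1C1 = 7.
R1C2 = 8 − 7 = 1 completes the 8 across.
R2C1 = 16 − 7 = 9 completes the 16 down.
R2C2 = 11 − 9 = 2 completes the 11 across.

2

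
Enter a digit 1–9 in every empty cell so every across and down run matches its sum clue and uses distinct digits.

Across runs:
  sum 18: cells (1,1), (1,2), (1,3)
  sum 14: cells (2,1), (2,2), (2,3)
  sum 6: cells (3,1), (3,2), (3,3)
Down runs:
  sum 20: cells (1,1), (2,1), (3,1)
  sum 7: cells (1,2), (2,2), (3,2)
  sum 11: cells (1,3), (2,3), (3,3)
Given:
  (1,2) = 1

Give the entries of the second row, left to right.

8, 4, 2

6 in 3 cells must be {1,2,3}; 7 in 3 cells must be {1,2,4}.
Given what's placed, (1,3) must be 8 to fit the 18 across and 11 down.
Only 3 fits (3,1) under both its across sum 6 and down sum 20.
(3,2) = 2: the only remaining digit allowed by both the 6 across and the 7 down.
(3,3) = 6 − 5 = 1 completes the 6 across.
(1,1) = 18 − 9 = 9 completes the 18 across.
(2,1) = 20 − 12 = 8 completes the 20 down.
(2,2) = 7 − 3 = 4 completes the 7 down.
(2,3) = 14 − 12 = 2 completes the 14 across.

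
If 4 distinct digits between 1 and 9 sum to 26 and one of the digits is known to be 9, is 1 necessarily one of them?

No

Counterexample: {2,7,8,9} sums to 26 under that restriction without using 1.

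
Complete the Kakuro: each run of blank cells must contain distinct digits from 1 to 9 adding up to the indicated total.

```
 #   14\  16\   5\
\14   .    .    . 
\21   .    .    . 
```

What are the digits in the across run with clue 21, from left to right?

16 in 2 cells must be {7,9}.
The 21 across and the 5 down share only 4, so R2C3 = 4.
R1C3 = 5 − 4 = 1 completes the 5 down.
Given what's placed, R2C2 must be 9 to fit the 21 across and 16 down.
R1C2 = 16 − 9 = 7 completes the 16 down.
R2C1 = 21 − 13 = 8 completes the 21 across.
R1C1 = 14 − 8 = 6 completes the 14 across.

8 9 4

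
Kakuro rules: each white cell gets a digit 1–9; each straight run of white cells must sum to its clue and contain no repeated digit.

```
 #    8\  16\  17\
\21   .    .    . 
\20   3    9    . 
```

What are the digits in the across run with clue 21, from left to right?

16 in 2 cells must be {7,9}; 17 in 2 cells must be {8,9}.
R1C1 = 8 − 3 = 5 completes the 8 down.
R1C2 = 16 − 9 = 7 completes the 16 down.
R1C3 = 21 − 12 = 9 completes the 21 across.
R2C3 = 20 − 12 = 8 completes the 20 across.

5 7 9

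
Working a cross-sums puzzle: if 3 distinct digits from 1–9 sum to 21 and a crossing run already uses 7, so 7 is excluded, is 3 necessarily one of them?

No

The only way to make 21 from 3 distinct digits under that restriction is {4,8,9}, which does not contain 3.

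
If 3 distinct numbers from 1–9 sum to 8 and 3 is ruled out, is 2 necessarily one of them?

Yes

The only way to make 8 from 3 distinct digits under that restriction is {1,2,5}, which contains 2.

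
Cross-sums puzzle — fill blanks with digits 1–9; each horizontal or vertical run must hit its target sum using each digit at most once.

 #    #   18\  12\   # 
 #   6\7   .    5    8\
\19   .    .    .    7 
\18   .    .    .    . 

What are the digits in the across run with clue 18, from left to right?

4 7 6 1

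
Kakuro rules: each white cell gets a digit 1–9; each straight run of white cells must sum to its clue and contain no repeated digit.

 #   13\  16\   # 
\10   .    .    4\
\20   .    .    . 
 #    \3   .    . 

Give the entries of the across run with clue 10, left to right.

4 6

3 in 2 cells must be {1,2}; 4 in 2 cells must be {1,3}.
The 20 across and the 4 down share only 3, so R2C3 = 3.
R3C3 = 4 − 3 = 1 completes the 4 down.
R3C2 = 3 − 1 = 2 completes the 3 across.
No cell is forced outright now. R2C1 can only be 8 or 9 (the digits allowed by both its 20 across and its 13 down). If R2C1 = 8: then R1C1 would have to be in {1,2,3,4,6,7,8,9} for the 10 across but in {5} for the 13 down — contradiction. So R2C1 = 9.
R1C1 = 13 − 9 = 4 completes the 13 down.
R1C2 = 10 − 4 = 6 completes the 10 across.
R2C2 = 20 − 12 = 8 completes the 20 across.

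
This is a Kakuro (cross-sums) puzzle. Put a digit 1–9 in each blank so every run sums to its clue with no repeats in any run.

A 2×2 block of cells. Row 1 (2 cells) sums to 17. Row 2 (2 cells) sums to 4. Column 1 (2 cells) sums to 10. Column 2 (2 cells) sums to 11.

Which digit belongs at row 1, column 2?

8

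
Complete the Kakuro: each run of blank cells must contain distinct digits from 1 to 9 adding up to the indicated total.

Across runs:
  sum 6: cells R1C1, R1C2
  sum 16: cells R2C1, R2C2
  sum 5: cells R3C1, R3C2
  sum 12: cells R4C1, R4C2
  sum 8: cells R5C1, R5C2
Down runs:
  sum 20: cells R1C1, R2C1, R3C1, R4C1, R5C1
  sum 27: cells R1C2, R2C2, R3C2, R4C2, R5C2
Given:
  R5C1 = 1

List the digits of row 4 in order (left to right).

16 in 2 cells must be {7,9}.
R5C2 = 8 − 1 = 7 completes the 8 across.
Given what's placed, R2C2 must be 9 to fit the 16 across and 27 down.
R2C1 = 16 − 9 = 7 completes the 16 across.
Nothing is forced directly, so branch on R4C1, whose candidates are 3 or 4 or 5. If R4C1 = 3: that forces R3C1 = 4, R3C2 = 1, after which R4C2 would have to be in {9} for the 12 across but in {2,4,6,8} for the 27 down — contradiction. If R4C1 = 5: that forces R1C1 = 4, R1C2 = 2, R3C1 = 3, after which R3C2 would have to be in {2} for the 5 across but in {1,3,4,5,6,8} for the 27 down — contradiction. So R4C1 = 4.
R4C2 = 12 − 4 = 8 completes the 12 across.

4, 8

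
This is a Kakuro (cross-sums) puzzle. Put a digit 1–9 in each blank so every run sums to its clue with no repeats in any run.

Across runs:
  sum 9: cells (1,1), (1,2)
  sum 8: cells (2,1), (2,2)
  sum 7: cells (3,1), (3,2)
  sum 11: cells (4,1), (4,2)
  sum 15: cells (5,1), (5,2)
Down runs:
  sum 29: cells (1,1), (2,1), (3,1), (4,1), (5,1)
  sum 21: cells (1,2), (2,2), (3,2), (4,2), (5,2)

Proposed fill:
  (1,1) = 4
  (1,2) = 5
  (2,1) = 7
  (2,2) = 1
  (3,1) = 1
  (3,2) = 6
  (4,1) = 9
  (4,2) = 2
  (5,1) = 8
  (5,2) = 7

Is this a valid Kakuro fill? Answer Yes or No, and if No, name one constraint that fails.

Yes

Across: 4+5=9; 7+1=8; 1+6=7; 9+2=11; 8+7=15. Down: 4+7+1+9+8=29; 5+1+6+2+7=21. No digit repeats within any run.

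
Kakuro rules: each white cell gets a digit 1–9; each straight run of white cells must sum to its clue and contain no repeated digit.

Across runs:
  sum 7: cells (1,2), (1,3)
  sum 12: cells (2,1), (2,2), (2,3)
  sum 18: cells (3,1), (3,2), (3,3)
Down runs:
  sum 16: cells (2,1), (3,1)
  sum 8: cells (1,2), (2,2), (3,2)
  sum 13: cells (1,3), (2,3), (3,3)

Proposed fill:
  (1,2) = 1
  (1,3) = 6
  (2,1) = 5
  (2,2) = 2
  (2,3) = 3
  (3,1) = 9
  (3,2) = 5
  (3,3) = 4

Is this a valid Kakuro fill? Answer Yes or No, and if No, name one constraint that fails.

No — the across run (2,1)–(2,3) sums to 10, not 12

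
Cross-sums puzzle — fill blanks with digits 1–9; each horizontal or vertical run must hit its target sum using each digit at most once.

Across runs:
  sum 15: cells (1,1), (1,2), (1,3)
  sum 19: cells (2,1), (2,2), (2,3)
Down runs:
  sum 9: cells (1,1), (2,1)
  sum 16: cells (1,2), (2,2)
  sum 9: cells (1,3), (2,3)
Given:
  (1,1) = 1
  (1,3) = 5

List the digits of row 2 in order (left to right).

16 in 2 cells must be {7,9}.
(1,2) = 15 − 6 = 9 completes the 15 across.
(2,1) = 9 − 1 = 8 completes the 9 down.
(2,2) = 16 − 9 = 7 completes the 16 down.
(2,3) = 19 − 15 = 4 completes the 19 across.

8 7 4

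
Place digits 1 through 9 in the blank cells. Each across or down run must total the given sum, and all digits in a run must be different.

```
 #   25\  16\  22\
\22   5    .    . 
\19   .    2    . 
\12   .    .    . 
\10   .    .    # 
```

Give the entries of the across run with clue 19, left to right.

8 2 9

No cell is forced outright now. R1C2 can only be 8 or 9 (the digits allowed by both its 22 across and its 16 down). If R1C2 = 8: that forces R1C3 = 9, R2C3 = 8, R3C3 = 5, R4C2 = 1, R2C1 = 9, after which R3C2 would have to be in {1,3,4,6} for the 12 across but in {5} for the 16 down — contradiction. So R1C2 = 9.
R1C3 = 22 − 14 = 8 completes the 22 across.
Given what's placed, R2C3 must be 9 to fit the 19 across and 22 down.
R3C3 = 22 − 17 = 5 completes the 22 down.
R2C1 = 19 − 11 = 8 completes the 19 across.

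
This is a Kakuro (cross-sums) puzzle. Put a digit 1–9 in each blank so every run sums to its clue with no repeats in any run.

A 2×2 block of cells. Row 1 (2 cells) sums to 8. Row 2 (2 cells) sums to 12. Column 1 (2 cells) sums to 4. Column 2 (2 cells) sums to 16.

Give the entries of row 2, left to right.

4 in 2 cells must be {1,3}; 16 in 2 cells must be {7,9}.
The 8 across and the 16 down share only 7, so (1,2) = 7.
The 12 across and the 4 down share only 3, so (2,1) = 3.
(2,2) = 12 − 3 = 9 completes the 12 across.
(1,1) = 8 − 7 = 1 completes the 8 across.

3, 9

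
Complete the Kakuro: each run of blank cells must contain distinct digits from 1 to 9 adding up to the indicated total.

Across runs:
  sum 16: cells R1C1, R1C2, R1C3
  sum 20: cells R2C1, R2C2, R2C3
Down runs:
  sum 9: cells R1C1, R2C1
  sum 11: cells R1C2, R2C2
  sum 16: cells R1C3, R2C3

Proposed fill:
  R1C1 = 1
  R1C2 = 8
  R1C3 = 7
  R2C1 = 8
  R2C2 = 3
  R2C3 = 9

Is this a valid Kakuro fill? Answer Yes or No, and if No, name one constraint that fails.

Yes

Across: 1+8+7=16; 8+3+9=20. Down: 1+8=9; 8+3=11; 7+9=16. No digit repeats within any run.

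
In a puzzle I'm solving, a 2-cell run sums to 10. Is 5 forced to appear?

No

Counterexample: {1,9} sums to 10 without using 5.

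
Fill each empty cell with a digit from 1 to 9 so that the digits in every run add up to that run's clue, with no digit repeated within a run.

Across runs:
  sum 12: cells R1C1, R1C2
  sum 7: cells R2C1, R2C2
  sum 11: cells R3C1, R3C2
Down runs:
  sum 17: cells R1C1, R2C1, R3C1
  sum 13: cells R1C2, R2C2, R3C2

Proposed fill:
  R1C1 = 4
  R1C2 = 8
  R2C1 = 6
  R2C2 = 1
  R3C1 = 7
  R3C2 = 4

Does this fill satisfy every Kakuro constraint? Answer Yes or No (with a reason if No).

Yes

Across: 4+8=12; 6+1=7; 7+4=11. Down: 4+6+7=17; 8+1+4=13. No digit repeats within any run.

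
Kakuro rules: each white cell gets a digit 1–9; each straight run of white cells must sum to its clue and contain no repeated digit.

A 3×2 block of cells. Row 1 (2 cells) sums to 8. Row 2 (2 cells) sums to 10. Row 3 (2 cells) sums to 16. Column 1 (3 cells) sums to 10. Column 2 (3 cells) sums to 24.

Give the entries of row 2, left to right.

2 8

16 in 2 cells must be {7,9}; 24 in 3 cells must be {7,8,9}.
The 8 across and the 24 down share only 7, so (1,2) = 7.
The 16 across and the 10 down share only 7, so (3,1) = 7.
(3,2) = 16 − 7 = 9 completes the 16 across.
(1,1) = 8 − 7 = 1 completes the 8 across.
(2,1) = 10 − 8 = 2 completes the 10 down.
(2,2) = 10 − 2 = 8 completes the 10 across.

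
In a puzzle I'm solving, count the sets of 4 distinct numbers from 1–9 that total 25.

4 distinct digits from 1–9 sum between 10 and 30.
Enumerating: {1,7,8,9}, {2,6,8,9}, {3,5,8,9}, {3,6,7,9}, {4,5,7,9}, {4,6,7,8}.

6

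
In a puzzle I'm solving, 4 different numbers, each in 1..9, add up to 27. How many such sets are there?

4 distinct digits from 1–9 sum between 10 and 30.
Enumerating: {3,7,8,9}, {4,6,8,9}, {5,6,7,9}.

3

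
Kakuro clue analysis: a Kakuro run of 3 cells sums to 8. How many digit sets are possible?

2

3 distinct digits from 1–9 sum between 6 and 24.
Enumerating: {1,2,5}, {1,3,4}.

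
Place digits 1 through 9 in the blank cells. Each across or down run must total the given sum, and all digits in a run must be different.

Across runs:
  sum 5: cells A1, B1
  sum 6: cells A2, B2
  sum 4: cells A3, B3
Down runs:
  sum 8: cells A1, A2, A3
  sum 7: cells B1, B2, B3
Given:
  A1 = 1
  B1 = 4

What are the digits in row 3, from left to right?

4 in 2 cells must be {1,3}; 7 in 3 cells must be {1,2,4}.
A3 = 3: the only remaining digit allowed by both the 4 across and the 8 down.
B3 = 4 − 3 = 1 completes the 4 across.
A2 = 8 − 4 = 4 completes the 8 down.
B2 = 6 − 4 = 2 completes the 6 across.

3 1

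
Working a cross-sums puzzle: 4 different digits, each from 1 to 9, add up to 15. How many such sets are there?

6

4 distinct digits from 1–9 sum between 10 and 30.
Enumerating: {1,2,3,9}, {1,2,4,8}, {1,2,5,7}, {1,3,4,7}, {1,3,5,6}, {2,3,4,6}.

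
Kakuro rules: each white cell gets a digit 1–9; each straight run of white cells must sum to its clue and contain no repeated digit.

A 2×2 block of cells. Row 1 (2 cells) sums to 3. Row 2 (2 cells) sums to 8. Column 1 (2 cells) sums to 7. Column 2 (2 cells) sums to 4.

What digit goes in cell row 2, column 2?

3

3 in 2 cells must be {1,2}; 4 in 2 cells must be {1,3}.
The 3 across and the 4 down share only 1, so (1,2) = 1.
(2,2) = 4 − 1 = 3 completes the 4 down.
(1,1) = 3 − 1 = 2 completes the 3 across.
(2,1) = 8 − 3 = 5 completes the 8 across.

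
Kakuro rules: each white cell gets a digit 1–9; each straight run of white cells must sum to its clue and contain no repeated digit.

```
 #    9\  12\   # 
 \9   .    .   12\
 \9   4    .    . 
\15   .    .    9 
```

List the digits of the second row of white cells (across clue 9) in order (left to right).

4 2 3

R2C3 = 12 − 9 = 3 completes the 12 down.
R3C1 = 2: the only remaining digit allowed by both the 15 across and the 9 down.
R3C2 = 15 − 11 = 4 completes the 15 across.
R1C1 = 9 − 6 = 3 completes the 9 down.
R1C2 = 9 − 3 = 6 completes the 9 across.
R2C2 = 9 − 7 = 2 completes the 9 across.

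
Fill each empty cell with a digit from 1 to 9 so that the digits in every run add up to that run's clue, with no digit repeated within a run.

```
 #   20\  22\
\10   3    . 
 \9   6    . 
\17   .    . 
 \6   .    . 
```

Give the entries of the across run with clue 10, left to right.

17 in 2 cells must be {8,9}.
R1C2 = 10 − 3 = 7 completes the 10 across.
R2C2 = 9 − 6 = 3 completes the 9 across.
R3C1 = 9: the only remaining digit allowed by both the 17 across and the 20 down.
R3C2 = 17 − 9 = 8 completes the 17 across.
R4C1 = 20 − 18 = 2 completes the 20 down.
R4C2 = 6 − 2 = 4 completes the 6 across.

3, 7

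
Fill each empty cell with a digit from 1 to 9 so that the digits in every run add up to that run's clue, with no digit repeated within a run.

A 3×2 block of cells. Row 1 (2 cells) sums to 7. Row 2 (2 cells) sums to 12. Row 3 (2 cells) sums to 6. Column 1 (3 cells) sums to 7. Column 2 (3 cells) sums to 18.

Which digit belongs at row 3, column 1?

7 in 3 cells must be {1,2,4}.
The 12 across and the 7 down share only 4, so (2,1) = 4.
(2,2) = 12 − 4 = 8 completes the 12 across.
Nothing is forced directly, so branch on (1,1), whose candidates are 1 or 2. If (1,1) = 2: then (1,2) would have to be in {5} for the 7 across but in {1,3,4,6,7,9} for the 18 down — contradiction. So (1,1) = 1.
(1,2) = 7 − 1 = 6 completes the 7 across.
(3,1) = 7 − 5 = 2 completes the 7 down.
(3,2) = 6 − 2 = 4 completes the 6 across.

2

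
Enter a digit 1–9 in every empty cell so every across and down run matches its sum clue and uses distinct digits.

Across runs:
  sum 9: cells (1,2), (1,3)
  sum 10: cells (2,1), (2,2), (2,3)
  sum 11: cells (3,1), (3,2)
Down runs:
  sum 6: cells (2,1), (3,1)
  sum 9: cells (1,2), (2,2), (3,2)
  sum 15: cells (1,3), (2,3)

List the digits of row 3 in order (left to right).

5 6

Nothing is forced directly, so branch on (2,3), whose candidates are 6 or 7. If (2,3) = 6: then (1,3) would have to be in {1,2,3,4,5,6,7,8} for the 9 across but in {9} for the 15 down — contradiction. So (2,3) = 7.
(1,3) = 15 − 7 = 8 completes the 15 down.
(1,2) = 9 − 8 = 1 completes the 9 across.
(2,2) = 2: the only remaining digit allowed by both the 10 across and the 9 down.
(3,2) = 9 − 3 = 6 completes the 9 down.
(2,1) = 10 − 9 = 1 completes the 10 across.
(3,1) = 11 − 6 = 5 completes the 11 across.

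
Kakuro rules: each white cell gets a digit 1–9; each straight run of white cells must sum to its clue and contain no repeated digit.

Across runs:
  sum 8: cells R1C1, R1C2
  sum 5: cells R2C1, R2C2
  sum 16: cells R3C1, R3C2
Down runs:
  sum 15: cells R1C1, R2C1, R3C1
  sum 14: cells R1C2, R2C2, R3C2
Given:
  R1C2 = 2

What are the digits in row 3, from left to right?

16 in 2 cells must be {7,9}.
R1C1 = 8 − 2 = 6 completes the 8 across.
Given what's placed, R3C1 must be 7 to fit the 16 across and 15 down.
R3C2 = 16 − 7 = 9 completes the 16 across.
R2C1 = 15 − 13 = 2 completes the 15 down.
R2C2 = 5 − 2 = 3 completes the 5 across.

7, 9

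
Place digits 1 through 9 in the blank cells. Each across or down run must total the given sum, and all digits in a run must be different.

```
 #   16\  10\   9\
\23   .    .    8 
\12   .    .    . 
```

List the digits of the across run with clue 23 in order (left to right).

23 in 3 cells must be {6,8,9}; 16 in 2 cells must be {7,9}.
Given what's placed, R1C1 must be 9 to fit the 23 across and 16 down.
R1C2 = 23 − 17 = 6 completes the 23 across.
R2C1 = 16 − 9 = 7 completes the 16 down.
R2C2 = 10 − 6 = 4 completes the 10 down.
R2C3 = 12 − 11 = 1 completes the 12 across.

9 6 8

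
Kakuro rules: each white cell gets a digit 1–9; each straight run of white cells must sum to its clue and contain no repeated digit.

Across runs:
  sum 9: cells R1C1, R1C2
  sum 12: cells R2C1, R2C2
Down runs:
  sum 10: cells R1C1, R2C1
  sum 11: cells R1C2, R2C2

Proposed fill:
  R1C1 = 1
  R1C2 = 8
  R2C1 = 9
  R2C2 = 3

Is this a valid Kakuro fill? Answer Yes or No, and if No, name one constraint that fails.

Across: 1+8=9; 9+3=12. Down: 1+9=10; 8+3=11. No digit repeats within any run.

Yes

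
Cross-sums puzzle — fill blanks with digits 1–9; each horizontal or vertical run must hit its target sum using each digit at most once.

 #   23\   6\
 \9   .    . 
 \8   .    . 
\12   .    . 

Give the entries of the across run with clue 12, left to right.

23 in 3 cells must be {6,8,9}; 6 in 3 cells must be {1,2,3}.
The 8 across and the 23 down share only 6, so R2C1 = 6.
R2C2 = 8 − 6 = 2 completes the 8 across.
Given what's placed, R3C2 must be 3 to fit the 12 across and 6 down.
R1C1 = 8: the only remaining digit allowed by both the 9 across and the 23 down.
R1C2 = 9 − 8 = 1 completes the 9 across.
R3C1 = 12 − 3 = 9 completes the 12 across.

9 3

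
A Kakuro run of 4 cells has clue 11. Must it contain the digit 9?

The only way to make 11 from 4 distinct digits is {1,2,3,5}, which does not contain 9.

No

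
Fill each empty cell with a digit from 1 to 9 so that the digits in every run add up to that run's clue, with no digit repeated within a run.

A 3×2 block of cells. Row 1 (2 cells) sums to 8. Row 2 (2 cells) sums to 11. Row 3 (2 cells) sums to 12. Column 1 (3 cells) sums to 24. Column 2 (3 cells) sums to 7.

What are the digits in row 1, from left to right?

24 in 3 cells must be {7,8,9}; 7 in 3 cells must be {1,2,4}.
The 8 across and the 24 down share only 7, so (1,1) = 7.
(1,2) = 8 − 7 = 1 completes the 8 across.
Given what's placed, (3,2) must be 4 to fit the 12 across and 7 down.
(2,2) = 7 − 5 = 2 completes the 7 down.
(3,1) = 12 − 4 = 8 completes the 12 across.
(2,1) = 11 − 2 = 9 completes the 11 across.

7, 1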